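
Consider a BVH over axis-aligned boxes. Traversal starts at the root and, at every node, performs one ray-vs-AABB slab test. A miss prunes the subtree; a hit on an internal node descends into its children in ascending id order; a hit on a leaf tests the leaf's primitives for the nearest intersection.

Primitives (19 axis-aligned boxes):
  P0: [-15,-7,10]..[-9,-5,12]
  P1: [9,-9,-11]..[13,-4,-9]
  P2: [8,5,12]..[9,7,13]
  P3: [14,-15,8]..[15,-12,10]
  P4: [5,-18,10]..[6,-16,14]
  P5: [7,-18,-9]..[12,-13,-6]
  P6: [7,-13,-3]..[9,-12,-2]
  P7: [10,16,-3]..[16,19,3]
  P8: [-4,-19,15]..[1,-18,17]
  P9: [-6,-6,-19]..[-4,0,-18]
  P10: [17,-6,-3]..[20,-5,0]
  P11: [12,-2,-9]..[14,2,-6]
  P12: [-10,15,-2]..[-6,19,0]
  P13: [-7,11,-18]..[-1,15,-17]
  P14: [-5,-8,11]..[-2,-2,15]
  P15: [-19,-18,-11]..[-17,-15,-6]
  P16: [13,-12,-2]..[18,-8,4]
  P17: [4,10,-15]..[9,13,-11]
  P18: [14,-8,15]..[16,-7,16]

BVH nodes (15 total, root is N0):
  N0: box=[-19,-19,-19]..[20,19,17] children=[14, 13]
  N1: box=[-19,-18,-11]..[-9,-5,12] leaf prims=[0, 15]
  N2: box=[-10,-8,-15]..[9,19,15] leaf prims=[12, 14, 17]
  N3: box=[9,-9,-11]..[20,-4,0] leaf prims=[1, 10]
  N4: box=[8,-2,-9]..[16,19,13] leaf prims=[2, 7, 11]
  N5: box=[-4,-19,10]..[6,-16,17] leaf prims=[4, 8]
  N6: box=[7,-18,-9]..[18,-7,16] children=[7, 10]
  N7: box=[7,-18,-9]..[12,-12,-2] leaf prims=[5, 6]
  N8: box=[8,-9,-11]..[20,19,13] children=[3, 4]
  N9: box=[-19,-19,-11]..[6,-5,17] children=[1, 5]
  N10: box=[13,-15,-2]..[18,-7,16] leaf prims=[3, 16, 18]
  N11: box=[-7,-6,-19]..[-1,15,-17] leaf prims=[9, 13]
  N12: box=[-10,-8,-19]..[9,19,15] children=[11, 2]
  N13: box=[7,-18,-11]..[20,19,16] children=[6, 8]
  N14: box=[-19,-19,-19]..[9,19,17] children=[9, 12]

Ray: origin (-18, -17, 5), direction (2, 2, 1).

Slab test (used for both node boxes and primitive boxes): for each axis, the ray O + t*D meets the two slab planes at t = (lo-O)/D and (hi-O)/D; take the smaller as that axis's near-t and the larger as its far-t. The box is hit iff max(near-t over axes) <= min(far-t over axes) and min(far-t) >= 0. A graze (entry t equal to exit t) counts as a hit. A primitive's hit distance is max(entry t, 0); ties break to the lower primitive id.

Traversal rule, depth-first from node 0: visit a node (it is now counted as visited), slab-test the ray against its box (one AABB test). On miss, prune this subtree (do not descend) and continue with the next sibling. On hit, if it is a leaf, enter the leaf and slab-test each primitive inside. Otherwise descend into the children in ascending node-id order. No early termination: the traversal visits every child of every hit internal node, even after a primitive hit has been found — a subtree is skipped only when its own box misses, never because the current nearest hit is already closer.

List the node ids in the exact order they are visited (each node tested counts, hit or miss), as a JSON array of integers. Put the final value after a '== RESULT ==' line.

Walk:
N0 x:[-1/2,19] y:[-1,18] z:[-24,12] -> hit [-1/2,12], descend [13, 14]
  N13 x:[25/2,19] y:[-1/2,18] z:[-16,11] -> miss, prune
  N14 x:[-1/2,27/2] y:[-1,18] z:[-24,12] -> hit [-1/2,12], descend [9, 12]
    N9 x:[-1/2,12] y:[-1,6] z:[-16,12] -> hit [-1/2,6], descend [1, 5]
      N1 x:[-1/2,9/2] y:[-1/2,6] z:[-16,7] -> hit [-1/2,9/2] leaf, test {P0(miss), P15(miss)}
      N5 x:[7,12] y:[-1,1/2] z:[5,12] -> miss, prune
    N12 x:[4,27/2] y:[9/2,18] z:[-24,10] -> hit [9/2,10], descend [2, 11]
      N2 x:[4,27/2] y:[9/2,18] z:[-20,10] -> hit [9/2,10] leaf, test {P12(miss), P14@t=13/2, P17(miss)}
      N11 x:[11/2,17/2] y:[11/2,16] z:[-24,-22] -> miss, prune

Summary -> nodes [0, 13, 14, 9, 1, 5, 12, 2, 11]; box-tests=9; leaf-entries=2; first=P14

== RESULT ==
[0, 13, 14, 9, 1, 5, 12, 2, 11]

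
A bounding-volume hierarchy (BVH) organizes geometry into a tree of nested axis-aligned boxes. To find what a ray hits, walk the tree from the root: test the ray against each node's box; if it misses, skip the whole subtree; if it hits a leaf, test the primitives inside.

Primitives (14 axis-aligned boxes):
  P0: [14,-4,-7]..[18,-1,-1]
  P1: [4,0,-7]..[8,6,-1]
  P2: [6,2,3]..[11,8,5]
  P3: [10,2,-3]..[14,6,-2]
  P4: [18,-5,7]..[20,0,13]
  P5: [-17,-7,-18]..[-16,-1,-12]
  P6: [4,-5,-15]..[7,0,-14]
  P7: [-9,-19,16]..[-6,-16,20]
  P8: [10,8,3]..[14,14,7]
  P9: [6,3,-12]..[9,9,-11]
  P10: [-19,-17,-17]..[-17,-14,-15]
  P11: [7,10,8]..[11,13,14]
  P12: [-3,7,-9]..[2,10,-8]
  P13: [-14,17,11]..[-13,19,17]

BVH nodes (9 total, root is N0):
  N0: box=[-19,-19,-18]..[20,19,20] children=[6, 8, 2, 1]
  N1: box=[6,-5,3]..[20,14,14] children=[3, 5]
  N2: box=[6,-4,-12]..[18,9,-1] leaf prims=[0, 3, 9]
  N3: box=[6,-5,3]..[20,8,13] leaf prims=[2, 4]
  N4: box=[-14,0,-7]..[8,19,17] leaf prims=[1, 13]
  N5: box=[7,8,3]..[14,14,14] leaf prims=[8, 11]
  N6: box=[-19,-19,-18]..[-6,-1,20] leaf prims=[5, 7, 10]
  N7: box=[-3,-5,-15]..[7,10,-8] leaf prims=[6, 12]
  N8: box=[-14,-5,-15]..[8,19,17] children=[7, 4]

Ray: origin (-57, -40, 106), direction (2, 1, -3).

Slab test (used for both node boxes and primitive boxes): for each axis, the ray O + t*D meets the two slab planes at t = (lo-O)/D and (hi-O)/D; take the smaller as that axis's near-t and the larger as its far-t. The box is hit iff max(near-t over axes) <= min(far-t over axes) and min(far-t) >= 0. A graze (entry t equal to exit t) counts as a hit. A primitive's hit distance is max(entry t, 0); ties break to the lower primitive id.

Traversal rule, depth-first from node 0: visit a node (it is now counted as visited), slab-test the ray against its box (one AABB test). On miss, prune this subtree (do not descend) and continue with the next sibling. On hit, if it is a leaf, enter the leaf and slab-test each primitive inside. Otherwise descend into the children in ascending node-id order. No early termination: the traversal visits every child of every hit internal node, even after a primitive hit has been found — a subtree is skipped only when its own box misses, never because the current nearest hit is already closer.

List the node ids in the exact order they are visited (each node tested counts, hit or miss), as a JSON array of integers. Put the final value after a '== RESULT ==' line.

Traverse from the root:
N0 x:[19,77/2] y:[21,59] z:[86/3,124/3] -> hit [86/3,77/2], descend [1, 2, 6, 8]
  N1 x:[63/2,77/2] y:[35,54] z:[92/3,103/3] -> miss, prune
  N2 x:[63/2,75/2] y:[36,49] z:[107/3,118/3] -> hit [36,75/2] leaf, test {P0@t=36, P3(miss), P9(miss)}
  N6 x:[19,51/2] y:[21,39] z:[86/3,124/3] -> miss, prune
  N8 x:[43/2,65/2] y:[35,59] z:[89/3,121/3] -> miss, prune

order=[0, 1, 2, 6, 8]  |boxes|=5  |leaves|=1  hit=P0

== RESULT ==
[0, 1, 2, 6, 8]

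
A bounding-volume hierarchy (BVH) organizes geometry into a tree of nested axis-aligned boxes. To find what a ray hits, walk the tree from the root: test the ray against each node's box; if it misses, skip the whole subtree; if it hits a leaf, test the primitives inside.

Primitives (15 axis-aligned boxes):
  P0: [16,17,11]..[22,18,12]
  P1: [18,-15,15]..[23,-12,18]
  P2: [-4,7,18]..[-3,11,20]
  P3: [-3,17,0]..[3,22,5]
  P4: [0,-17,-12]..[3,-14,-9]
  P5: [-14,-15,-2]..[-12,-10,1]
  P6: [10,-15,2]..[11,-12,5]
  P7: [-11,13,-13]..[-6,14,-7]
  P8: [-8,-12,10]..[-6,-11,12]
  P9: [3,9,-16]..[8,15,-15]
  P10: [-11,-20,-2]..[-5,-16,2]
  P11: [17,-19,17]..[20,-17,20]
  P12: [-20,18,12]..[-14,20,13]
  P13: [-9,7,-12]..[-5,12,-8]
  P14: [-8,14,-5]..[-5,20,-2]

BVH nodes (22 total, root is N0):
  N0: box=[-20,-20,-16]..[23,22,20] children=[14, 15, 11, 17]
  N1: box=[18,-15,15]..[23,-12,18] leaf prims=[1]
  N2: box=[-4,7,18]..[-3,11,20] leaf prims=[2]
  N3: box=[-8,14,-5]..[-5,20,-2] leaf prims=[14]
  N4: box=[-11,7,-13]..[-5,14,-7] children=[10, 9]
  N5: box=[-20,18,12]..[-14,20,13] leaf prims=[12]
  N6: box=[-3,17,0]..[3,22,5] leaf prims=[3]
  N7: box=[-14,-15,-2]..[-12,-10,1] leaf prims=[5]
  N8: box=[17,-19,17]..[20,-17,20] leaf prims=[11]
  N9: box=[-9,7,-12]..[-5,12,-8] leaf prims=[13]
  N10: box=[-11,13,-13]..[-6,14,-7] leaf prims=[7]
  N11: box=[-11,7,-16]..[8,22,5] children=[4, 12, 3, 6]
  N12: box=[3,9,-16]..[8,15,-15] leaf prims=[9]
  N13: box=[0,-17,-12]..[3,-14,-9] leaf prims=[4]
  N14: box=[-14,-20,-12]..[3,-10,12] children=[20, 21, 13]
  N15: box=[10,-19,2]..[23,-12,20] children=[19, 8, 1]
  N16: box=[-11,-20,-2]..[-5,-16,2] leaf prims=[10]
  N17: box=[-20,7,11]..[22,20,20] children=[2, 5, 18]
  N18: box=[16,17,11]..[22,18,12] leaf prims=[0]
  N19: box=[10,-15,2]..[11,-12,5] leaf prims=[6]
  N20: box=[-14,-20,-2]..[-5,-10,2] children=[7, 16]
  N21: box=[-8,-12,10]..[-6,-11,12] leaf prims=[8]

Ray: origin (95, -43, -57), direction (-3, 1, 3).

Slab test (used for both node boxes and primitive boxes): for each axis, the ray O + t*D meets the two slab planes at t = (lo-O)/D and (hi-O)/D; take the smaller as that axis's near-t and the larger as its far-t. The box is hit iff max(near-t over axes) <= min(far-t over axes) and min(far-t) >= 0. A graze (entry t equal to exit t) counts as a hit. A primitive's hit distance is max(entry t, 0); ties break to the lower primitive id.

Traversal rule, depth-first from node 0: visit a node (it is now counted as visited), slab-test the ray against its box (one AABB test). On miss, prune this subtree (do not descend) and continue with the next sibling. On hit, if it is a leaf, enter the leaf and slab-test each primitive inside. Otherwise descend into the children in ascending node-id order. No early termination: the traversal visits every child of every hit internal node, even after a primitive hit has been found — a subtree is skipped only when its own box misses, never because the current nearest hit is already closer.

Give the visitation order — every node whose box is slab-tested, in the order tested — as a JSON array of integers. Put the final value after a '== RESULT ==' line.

Trace the traversal:
N0 x:[24,115/3] y:[23,65] z:[41/3,77/3] -> hit [24,77/3], descend [11, 14, 15, 17]
  N11 x:[29,106/3] y:[50,65] z:[41/3,62/3] -> miss, prune
  N14 x:[92/3,109/3] y:[23,33] z:[15,23] -> miss, prune
  N15 x:[24,85/3] y:[24,31] z:[59/3,77/3] -> hit [24,77/3], descend [1, 8, 19]
    N1 x:[24,77/3] y:[28,31] z:[24,25] -> miss, prune
    N8 x:[25,26] y:[24,26] z:[74/3,77/3] -> hit [25,77/3] leaf, test {P11@t=25}
    N19 x:[28,85/3] y:[28,31] z:[59/3,62/3] -> miss, prune
  N17 x:[73/3,115/3] y:[50,63] z:[68/3,77/3] -> miss, prune

8 AABB tests over nodes [0, 11, 14, 15, 1, 8, 19, 17]; 1 leaf entered; closest P11.

== RESULT ==
[0, 11, 14, 15, 1, 8, 19, 17]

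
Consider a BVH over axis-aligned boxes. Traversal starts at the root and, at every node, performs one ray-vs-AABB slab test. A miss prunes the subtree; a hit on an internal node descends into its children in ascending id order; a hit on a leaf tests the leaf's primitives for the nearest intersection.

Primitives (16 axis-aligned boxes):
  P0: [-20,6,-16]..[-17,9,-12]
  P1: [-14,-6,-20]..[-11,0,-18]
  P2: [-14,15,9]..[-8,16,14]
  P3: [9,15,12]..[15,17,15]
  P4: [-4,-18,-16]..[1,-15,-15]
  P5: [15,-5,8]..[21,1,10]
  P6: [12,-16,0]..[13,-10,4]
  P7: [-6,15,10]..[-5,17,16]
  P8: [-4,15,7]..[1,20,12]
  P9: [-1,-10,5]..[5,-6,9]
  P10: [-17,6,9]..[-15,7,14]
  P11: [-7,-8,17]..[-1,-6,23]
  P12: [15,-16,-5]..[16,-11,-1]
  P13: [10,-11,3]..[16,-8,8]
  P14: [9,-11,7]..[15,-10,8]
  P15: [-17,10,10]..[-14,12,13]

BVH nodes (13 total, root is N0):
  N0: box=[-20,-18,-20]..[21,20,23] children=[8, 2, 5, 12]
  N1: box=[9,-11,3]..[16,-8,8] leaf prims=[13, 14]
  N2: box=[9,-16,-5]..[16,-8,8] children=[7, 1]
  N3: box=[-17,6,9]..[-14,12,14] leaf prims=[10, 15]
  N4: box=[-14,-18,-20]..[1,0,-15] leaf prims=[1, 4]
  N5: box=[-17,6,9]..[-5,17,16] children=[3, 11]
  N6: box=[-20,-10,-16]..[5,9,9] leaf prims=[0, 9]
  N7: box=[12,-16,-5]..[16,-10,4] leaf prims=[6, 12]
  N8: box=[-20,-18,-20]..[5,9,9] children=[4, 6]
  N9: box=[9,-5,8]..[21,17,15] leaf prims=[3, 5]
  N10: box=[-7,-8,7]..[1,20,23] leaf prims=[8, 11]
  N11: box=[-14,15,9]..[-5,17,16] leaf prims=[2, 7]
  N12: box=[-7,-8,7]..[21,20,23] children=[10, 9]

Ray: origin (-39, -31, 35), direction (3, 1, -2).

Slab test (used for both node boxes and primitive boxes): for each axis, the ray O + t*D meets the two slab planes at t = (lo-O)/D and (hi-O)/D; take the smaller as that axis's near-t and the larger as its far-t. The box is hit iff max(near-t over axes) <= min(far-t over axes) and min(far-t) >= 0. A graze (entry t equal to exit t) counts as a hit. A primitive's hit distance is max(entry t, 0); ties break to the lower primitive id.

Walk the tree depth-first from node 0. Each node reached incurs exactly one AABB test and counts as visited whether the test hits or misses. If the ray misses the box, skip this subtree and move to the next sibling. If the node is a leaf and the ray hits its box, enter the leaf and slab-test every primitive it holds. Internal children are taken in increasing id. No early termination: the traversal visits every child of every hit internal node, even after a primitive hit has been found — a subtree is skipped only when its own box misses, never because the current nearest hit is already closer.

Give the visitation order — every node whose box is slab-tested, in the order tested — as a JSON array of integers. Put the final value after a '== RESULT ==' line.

Traverse from the root:
N0 x:[19/3,20] y:[13,51] z:[6,55/2] -> hit [13,20], descend [2, 5, 8, 12]
  N2 x:[16,55/3] y:[15,23] z:[27/2,20] -> hit [16,55/3], descend [1, 7]
    N1 x:[16,55/3] y:[20,23] z:[27/2,16] -> miss, prune
    N7 x:[17,55/3] y:[15,21] z:[31/2,20] -> hit [17,55/3] leaf, test {P6@t=17, P12@t=18}
  N5 x:[22/3,34/3] y:[37,48] z:[19/2,13] -> miss, prune
  N8 x:[19/3,44/3] y:[13,40] z:[13,55/2] -> hit [13,44/3], descend [4, 6]
    N4 x:[25/3,40/3] y:[13,31] z:[25,55/2] -> miss, prune
    N6 x:[19/3,44/3] y:[21,40] z:[13,51/2] -> miss, prune
  N12 x:[32/3,20] y:[23,51] z:[6,14] -> miss, prune

Summary -> nodes [0, 2, 1, 7, 5, 8, 4, 6, 12]; box-tests=9; leaf-entries=1; first=P6

== RESULT ==
[0, 2, 1, 7, 5, 8, 4, 6, 12]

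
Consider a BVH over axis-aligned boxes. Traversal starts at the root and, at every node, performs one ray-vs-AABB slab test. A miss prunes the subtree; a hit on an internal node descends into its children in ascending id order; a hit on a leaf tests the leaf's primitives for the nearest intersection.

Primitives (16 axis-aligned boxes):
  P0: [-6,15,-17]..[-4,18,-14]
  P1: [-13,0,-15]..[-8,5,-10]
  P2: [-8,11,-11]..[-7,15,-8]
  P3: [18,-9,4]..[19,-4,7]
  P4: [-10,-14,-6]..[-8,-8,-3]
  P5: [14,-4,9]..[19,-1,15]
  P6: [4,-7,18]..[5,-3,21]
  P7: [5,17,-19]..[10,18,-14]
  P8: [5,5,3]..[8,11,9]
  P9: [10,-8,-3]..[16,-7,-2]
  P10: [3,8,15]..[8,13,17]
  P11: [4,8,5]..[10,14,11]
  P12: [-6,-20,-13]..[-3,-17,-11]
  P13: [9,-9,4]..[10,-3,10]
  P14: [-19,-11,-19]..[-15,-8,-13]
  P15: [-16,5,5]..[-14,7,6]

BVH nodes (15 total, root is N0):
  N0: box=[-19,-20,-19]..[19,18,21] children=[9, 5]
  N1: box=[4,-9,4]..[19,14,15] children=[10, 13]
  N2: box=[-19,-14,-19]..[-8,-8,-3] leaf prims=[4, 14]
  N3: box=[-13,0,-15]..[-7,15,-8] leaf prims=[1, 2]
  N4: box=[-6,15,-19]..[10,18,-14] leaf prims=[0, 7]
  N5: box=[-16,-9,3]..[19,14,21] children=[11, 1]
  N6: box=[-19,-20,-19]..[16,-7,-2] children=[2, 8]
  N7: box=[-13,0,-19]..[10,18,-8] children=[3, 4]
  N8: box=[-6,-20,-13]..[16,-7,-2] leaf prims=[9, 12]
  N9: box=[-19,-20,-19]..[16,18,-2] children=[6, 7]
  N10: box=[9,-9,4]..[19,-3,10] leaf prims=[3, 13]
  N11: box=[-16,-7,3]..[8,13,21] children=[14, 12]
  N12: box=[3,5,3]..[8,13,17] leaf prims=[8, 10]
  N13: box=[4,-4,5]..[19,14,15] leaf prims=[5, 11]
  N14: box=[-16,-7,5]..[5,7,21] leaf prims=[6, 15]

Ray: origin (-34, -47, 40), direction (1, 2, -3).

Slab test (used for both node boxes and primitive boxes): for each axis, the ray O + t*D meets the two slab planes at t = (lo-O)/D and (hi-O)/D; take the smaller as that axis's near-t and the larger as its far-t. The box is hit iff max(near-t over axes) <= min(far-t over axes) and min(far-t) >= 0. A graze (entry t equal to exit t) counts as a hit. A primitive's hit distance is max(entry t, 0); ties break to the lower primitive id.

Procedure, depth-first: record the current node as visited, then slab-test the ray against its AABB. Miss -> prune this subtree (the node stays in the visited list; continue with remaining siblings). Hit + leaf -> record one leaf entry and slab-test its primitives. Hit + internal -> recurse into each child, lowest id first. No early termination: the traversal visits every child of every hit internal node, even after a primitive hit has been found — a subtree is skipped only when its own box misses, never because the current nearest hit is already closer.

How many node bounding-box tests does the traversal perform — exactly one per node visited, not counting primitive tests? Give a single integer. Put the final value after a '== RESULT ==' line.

Walk:
N0 x:[15,53] y:[27/2,65/2] z:[19/3,59/3] -> hit [15,59/3], descend [5, 9]
  N5 x:[18,53] y:[19,61/2] z:[19/3,37/3] -> miss, prune
  N9 x:[15,50] y:[27/2,65/2] z:[14,59/3] -> hit [15,59/3], descend [6, 7]
    N6 x:[15,50] y:[27/2,20] z:[14,59/3] -> hit [15,59/3], descend [2, 8]
      N2 x:[15,26] y:[33/2,39/2] z:[43/3,59/3] -> hit [33/2,39/2] leaf, test {P4(miss), P14@t=18}
      N8 x:[28,50] y:[27/2,20] z:[14,53/3] -> miss, prune
    N7 x:[21,44] y:[47/2,65/2] z:[16,59/3] -> miss, prune

Summary -> nodes [0, 5, 9, 6, 2, 8, 7]; box-tests=7; leaf-entries=1; first=P14

== RESULT ==
7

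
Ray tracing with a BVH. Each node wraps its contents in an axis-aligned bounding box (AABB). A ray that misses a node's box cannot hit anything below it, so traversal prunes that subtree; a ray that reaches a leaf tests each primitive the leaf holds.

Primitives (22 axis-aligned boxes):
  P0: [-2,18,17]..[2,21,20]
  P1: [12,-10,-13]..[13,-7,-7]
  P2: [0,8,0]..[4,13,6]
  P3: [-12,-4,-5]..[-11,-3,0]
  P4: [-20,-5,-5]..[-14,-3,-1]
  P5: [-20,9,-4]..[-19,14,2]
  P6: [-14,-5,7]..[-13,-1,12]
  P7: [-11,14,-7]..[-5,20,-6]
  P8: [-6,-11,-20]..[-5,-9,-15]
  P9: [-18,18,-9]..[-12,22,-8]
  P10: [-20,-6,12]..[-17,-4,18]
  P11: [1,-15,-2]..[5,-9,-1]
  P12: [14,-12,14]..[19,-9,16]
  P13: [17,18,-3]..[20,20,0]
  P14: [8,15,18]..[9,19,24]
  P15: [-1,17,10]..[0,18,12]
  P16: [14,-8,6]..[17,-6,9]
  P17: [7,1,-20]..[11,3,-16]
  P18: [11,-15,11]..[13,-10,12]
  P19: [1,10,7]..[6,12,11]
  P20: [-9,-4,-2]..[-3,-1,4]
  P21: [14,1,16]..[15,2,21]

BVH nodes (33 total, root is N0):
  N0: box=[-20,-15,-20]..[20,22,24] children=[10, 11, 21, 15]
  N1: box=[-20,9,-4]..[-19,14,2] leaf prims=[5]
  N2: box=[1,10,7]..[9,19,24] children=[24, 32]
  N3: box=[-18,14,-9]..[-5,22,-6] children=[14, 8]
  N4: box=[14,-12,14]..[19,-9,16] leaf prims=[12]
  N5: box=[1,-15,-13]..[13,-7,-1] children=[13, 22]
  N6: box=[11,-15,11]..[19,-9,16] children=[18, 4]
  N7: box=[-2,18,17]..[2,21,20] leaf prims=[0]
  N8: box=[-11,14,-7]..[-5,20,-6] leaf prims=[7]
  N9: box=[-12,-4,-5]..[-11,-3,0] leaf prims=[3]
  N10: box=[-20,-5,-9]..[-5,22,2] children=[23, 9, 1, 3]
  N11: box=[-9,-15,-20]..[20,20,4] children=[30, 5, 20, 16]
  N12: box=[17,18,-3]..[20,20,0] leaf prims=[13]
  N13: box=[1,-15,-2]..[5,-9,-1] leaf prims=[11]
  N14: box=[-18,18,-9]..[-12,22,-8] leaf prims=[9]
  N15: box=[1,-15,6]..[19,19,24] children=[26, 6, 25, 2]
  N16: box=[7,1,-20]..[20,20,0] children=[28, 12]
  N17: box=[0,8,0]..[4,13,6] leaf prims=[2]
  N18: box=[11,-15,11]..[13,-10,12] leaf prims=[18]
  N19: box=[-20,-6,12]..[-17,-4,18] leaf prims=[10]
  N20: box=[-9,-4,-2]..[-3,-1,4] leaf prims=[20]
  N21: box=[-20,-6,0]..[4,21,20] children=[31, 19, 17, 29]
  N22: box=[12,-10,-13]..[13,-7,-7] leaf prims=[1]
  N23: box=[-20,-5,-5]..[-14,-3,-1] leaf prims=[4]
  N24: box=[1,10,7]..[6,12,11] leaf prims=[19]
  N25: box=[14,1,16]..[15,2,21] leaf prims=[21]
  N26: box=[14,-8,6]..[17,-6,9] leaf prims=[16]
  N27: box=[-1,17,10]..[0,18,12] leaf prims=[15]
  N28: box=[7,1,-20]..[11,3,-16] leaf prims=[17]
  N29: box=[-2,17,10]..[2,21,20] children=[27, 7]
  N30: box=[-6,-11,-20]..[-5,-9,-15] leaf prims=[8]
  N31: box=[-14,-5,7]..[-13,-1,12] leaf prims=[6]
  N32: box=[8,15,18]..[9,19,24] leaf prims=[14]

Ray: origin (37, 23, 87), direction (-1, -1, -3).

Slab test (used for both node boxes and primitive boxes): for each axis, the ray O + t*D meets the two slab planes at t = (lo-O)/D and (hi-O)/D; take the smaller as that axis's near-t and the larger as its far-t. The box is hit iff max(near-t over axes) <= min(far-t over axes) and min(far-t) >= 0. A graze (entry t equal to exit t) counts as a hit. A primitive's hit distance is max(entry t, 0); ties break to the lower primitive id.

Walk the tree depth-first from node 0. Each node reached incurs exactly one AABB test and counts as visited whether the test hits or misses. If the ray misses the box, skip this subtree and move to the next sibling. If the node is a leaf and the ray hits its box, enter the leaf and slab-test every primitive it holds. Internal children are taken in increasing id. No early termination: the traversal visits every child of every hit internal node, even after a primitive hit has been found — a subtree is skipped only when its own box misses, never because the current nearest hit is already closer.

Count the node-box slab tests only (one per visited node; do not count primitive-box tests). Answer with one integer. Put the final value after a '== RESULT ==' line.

Traverse from the root:
N0 x:[17,57] y:[1,38] z:[21,107/3] -> hit [21,107/3], descend [10, 11, 15, 21]
  N10 x:[42,57] y:[1,28] z:[85/3,32] -> miss, prune
  N11 x:[17,46] y:[3,38] z:[83/3,107/3] -> hit [83/3,107/3], descend [5, 16, 20, 30]
    N5 x:[24,36] y:[30,38] z:[88/3,100/3] -> hit [30,100/3], descend [13, 22]
      N13 x:[32,36] y:[32,38] z:[88/3,89/3] -> miss, prune
      N22 x:[24,25] y:[30,33] z:[94/3,100/3] -> miss, prune
    N16 x:[17,30] y:[3,22] z:[29,107/3] -> miss, prune
    N20 x:[40,46] y:[24,27] z:[83/3,89/3] -> miss, prune
    N30 x:[42,43] y:[32,34] z:[34,107/3] -> miss, prune
  N15 x:[18,36] y:[4,38] z:[21,27] -> hit [21,27], descend [2, 6, 25, 26]
    N2 x:[28,36] y:[4,13] z:[21,80/3] -> miss, prune
    N6 x:[18,26] y:[32,38] z:[71/3,76/3] -> miss, prune
    N25 x:[22,23] y:[21,22] z:[22,71/3] -> hit [22,22] leaf, test {P21@t=22}
    N26 x:[20,23] y:[29,31] z:[26,27] -> miss, prune
  N21 x:[33,57] y:[2,29] z:[67/3,29] -> miss, prune

15 AABB tests over nodes [0, 10, 11, 5, 13, 22, 16, 20, 30, 15, 2, 6, 25, 26, 21]; 1 leaf entered; closest P21.

== RESULT ==
15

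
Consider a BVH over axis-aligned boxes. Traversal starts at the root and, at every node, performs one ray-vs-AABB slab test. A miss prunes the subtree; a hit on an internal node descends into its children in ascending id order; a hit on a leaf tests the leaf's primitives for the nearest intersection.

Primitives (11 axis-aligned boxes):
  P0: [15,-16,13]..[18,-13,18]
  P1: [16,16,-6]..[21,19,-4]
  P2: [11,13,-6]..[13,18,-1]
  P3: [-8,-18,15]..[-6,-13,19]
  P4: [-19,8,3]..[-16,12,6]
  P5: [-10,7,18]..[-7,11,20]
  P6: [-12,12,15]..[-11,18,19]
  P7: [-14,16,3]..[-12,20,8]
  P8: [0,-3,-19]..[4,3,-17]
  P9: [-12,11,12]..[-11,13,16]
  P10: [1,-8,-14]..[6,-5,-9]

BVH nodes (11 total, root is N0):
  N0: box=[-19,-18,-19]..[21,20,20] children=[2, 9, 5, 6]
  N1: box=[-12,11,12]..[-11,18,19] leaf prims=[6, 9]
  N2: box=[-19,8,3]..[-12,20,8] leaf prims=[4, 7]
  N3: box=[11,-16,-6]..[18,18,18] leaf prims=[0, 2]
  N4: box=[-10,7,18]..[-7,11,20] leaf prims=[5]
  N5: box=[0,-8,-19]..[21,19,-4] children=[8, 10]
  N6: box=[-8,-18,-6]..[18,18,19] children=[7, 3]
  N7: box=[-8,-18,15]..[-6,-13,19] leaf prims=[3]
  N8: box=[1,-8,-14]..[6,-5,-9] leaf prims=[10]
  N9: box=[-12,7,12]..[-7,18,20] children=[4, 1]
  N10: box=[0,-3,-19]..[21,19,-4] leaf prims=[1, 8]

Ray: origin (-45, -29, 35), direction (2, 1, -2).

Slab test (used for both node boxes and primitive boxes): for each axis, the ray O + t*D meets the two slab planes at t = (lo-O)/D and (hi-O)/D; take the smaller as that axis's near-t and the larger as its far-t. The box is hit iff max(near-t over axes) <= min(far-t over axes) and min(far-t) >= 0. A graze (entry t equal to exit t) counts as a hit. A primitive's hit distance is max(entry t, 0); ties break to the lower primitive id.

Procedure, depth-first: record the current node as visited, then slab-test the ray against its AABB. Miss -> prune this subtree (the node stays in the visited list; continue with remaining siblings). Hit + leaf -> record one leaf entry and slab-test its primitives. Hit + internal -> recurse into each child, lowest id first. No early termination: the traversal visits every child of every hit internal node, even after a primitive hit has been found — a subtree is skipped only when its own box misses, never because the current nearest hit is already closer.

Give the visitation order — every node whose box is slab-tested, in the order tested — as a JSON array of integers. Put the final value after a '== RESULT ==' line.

Walk:
N0 x:[13,33] y:[11,49] z:[15/2,27] -> hit [13,27], descend [2, 5, 6, 9]
  N2 x:[13,33/2] y:[37,49] z:[27/2,16] -> miss, prune
  N5 x:[45/2,33] y:[21,48] z:[39/2,27] -> hit [45/2,27], descend [8, 10]
    N8 x:[23,51/2] y:[21,24] z:[22,49/2] -> hit [23,24] leaf, test {P10@t=23}
    N10 x:[45/2,33] y:[26,48] z:[39/2,27] -> hit [26,27] leaf, test {P1(miss), P8(miss)}
  N6 x:[37/2,63/2] y:[11,47] z:[8,41/2] -> hit [37/2,41/2], descend [3, 7]
    N3 x:[28,63/2] y:[13,47] z:[17/2,41/2] -> miss, prune
    N7 x:[37/2,39/2] y:[11,16] z:[8,10] -> miss, prune
  N9 x:[33/2,19] y:[36,47] z:[15/2,23/2] -> miss, prune

9 AABB tests over nodes [0, 2, 5, 8, 10, 6, 3, 7, 9]; 2 leaves entered; closest P10.

== RESULT ==
[0, 2, 5, 8, 10, 6, 3, 7, 9]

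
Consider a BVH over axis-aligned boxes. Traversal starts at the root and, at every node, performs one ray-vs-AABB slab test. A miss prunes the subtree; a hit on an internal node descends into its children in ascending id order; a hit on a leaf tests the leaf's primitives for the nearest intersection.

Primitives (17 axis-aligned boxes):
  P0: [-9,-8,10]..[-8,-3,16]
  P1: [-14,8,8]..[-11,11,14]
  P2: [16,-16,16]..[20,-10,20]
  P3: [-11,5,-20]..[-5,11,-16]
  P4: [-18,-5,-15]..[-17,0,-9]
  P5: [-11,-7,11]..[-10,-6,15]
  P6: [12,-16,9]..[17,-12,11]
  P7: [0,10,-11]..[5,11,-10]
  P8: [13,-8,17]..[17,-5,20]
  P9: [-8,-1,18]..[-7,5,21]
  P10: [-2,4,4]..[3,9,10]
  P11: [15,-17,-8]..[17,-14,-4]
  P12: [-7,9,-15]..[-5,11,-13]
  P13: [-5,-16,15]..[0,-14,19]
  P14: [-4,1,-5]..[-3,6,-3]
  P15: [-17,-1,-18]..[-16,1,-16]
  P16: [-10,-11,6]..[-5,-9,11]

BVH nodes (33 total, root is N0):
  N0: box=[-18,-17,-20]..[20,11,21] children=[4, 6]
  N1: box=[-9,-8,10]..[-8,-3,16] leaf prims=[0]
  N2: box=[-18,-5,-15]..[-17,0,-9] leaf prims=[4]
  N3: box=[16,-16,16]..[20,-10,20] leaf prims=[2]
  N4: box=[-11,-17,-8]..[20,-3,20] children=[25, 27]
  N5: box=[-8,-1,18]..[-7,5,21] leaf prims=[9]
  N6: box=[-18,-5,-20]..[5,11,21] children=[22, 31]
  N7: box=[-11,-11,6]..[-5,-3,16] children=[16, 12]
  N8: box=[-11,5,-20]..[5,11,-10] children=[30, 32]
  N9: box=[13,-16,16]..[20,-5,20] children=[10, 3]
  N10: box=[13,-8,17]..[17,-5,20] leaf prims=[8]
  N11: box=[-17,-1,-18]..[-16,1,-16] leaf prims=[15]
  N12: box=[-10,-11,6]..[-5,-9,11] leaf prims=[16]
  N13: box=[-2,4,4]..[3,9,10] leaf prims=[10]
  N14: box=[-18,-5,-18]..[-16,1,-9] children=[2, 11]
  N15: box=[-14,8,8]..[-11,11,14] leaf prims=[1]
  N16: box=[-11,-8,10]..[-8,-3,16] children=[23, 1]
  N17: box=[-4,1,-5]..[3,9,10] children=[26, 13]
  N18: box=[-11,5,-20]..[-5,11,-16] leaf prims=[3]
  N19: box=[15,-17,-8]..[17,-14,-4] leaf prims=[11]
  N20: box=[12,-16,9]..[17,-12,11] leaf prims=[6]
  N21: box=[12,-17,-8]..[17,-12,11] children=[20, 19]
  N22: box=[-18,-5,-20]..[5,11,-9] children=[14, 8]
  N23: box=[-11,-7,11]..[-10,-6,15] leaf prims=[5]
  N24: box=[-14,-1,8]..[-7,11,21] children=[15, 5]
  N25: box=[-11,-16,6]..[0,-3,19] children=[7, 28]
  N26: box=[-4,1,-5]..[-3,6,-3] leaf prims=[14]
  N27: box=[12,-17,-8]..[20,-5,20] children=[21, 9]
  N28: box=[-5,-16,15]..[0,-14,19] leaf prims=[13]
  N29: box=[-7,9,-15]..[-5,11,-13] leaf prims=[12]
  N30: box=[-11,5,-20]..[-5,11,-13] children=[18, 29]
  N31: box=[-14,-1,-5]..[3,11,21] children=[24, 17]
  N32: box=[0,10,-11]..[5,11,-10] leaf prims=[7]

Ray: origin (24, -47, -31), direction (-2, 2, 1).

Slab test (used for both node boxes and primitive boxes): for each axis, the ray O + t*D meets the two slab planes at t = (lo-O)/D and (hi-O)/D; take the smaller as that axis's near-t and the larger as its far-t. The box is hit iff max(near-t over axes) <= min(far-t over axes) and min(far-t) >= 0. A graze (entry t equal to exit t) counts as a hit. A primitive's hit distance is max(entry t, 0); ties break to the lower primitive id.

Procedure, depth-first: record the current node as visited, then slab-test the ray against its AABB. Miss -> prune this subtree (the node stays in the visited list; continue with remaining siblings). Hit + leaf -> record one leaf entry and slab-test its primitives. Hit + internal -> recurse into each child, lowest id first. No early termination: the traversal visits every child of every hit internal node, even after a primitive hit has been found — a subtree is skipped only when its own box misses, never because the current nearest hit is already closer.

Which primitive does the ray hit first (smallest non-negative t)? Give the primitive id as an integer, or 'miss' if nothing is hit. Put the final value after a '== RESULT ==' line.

Walk:
N0 x:[2,21] y:[15,29] z:[11,52] -> hit [15,21], descend [4, 6]
  N4 x:[2,35/2] y:[15,22] z:[23,51] -> miss, prune
  N6 x:[19/2,21] y:[21,29] z:[11,52] -> hit [21,21], descend [22, 31]
    N22 x:[19/2,21] y:[21,29] z:[11,22] -> hit [21,21], descend [8, 14]
      N8 x:[19/2,35/2] y:[26,29] z:[11,21] -> miss, prune
      N14 x:[20,21] y:[21,24] z:[13,22] -> hit [21,21], descend [2, 11]
        N2 x:[41/2,21] y:[21,47/2] z:[16,22] -> hit [21,21] leaf, test {P4@t=21}
        N11 x:[20,41/2] y:[23,24] z:[13,15] -> miss, prune
    N31 x:[21/2,19] y:[23,29] z:[26,52] -> miss, prune

Summary -> nodes [0, 4, 6, 22, 8, 14, 2, 11, 31]; box-tests=9; leaf-entries=1; first=P4

== RESULT ==
4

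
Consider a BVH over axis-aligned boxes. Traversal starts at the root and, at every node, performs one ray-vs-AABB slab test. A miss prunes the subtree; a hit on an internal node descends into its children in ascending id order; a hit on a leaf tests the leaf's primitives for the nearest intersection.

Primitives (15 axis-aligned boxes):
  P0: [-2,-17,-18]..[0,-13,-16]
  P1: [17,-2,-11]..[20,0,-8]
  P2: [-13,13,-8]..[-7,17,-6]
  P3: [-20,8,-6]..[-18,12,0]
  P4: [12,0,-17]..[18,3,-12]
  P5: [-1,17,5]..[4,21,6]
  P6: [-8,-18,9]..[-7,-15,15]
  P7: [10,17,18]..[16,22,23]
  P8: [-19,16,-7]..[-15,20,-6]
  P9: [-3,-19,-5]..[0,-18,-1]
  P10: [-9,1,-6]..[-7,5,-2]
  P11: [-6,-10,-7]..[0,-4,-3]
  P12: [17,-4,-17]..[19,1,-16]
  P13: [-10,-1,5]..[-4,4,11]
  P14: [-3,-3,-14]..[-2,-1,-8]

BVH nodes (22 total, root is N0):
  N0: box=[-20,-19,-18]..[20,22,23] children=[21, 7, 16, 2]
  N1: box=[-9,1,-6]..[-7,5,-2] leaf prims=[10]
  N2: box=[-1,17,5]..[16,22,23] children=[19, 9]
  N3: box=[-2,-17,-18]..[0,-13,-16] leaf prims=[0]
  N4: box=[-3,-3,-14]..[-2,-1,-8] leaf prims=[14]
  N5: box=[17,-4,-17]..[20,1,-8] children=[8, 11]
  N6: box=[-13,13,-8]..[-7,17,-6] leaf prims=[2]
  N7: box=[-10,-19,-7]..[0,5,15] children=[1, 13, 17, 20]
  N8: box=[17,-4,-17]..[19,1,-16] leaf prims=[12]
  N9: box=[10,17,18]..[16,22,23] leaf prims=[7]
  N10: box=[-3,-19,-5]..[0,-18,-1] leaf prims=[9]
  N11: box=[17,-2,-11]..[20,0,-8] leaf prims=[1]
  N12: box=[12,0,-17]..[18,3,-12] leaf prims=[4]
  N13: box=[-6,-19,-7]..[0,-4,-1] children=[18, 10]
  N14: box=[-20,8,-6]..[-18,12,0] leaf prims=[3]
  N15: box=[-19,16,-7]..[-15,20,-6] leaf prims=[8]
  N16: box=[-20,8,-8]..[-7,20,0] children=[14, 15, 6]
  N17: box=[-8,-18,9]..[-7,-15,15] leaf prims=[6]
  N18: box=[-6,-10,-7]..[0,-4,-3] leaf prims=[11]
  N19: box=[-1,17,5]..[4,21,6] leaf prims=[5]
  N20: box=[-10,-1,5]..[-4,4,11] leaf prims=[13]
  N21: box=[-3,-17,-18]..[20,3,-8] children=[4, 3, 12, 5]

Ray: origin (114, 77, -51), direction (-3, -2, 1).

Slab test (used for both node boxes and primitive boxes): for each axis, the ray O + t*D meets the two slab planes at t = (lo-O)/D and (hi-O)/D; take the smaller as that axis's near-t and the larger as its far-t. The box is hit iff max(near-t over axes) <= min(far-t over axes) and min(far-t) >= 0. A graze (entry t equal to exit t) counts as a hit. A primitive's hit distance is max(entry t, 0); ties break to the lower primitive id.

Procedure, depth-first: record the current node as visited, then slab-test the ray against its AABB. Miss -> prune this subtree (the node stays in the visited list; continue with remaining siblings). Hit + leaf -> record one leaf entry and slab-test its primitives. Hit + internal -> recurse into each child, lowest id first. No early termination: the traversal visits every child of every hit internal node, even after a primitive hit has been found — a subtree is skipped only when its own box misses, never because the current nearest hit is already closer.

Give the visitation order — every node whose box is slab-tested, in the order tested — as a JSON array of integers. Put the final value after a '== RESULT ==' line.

Walk:
N0 x:[94/3,134/3] y:[55/2,48] z:[33,74] -> hit [33,134/3], descend [2, 7, 16, 21]
  N2 x:[98/3,115/3] y:[55/2,30] z:[56,74] -> miss, prune
  N7 x:[38,124/3] y:[36,48] z:[44,66] -> miss, prune
  N16 x:[121/3,134/3] y:[57/2,69/2] z:[43,51] -> miss, prune
  N21 x:[94/3,39] y:[37,47] z:[33,43] -> hit [37,39], descend [3, 4, 5, 12]
    N3 x:[38,116/3] y:[45,47] z:[33,35] -> miss, prune
    N4 x:[116/3,39] y:[39,40] z:[37,43] -> hit [39,39] leaf, test {P14@t=39}
    N5 x:[94/3,97/3] y:[38,81/2] z:[34,43] -> miss, prune
    N12 x:[32,34] y:[37,77/2] z:[34,39] -> miss, prune

9 AABB tests over nodes [0, 2, 7, 16, 21, 3, 4, 5, 12]; 1 leaf entered; closest P14.

== RESULT ==
[0, 2, 7, 16, 21, 3, 4, 5, 12]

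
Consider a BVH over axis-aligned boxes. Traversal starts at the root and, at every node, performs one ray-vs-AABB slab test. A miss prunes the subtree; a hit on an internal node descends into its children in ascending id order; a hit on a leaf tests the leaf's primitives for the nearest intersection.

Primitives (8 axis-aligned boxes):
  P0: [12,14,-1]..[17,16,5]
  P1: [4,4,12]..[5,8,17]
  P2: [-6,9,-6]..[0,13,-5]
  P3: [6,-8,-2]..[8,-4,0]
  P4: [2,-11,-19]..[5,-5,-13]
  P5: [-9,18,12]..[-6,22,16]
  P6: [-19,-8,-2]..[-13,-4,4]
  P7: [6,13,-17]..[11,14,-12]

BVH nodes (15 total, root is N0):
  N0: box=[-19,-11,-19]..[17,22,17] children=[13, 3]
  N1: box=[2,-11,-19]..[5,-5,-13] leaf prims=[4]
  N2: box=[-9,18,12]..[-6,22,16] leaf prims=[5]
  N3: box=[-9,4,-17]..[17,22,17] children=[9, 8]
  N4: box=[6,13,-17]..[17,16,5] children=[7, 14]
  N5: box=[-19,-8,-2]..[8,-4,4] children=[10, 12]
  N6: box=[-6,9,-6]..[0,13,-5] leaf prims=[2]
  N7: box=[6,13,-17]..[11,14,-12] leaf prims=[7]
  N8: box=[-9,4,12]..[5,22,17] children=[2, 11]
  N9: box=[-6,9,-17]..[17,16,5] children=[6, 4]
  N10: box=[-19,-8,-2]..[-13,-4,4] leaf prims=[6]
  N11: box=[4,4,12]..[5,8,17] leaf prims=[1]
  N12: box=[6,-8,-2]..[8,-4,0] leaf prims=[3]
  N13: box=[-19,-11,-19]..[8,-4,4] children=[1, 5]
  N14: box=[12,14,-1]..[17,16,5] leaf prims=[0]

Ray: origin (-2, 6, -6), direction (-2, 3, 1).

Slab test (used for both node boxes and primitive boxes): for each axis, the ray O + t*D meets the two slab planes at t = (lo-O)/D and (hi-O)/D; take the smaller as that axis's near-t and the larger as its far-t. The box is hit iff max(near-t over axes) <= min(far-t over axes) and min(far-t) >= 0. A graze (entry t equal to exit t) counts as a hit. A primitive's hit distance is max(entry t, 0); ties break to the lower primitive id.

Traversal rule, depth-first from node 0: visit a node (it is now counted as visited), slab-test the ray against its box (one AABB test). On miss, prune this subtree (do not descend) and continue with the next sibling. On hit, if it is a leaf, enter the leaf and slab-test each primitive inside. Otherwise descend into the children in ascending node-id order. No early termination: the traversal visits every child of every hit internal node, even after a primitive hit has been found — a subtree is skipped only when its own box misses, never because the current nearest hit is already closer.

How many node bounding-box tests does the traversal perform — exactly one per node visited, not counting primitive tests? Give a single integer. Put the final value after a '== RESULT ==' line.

Trace the traversal:
N0 x:[-19/2,17/2] y:[-17/3,16/3] z:[-13,23] -> hit [-17/3,16/3], descend [3, 13]
  N3 x:[-19/2,7/2] y:[-2/3,16/3] z:[-11,23] -> hit [-2/3,7/2], descend [8, 9]
    N8 x:[-7/2,7/2] y:[-2/3,16/3] z:[18,23] -> miss, prune
    N9 x:[-19/2,2] y:[1,10/3] z:[-11,11] -> hit [1,2], descend [4, 6]
      N4 x:[-19/2,-4] y:[7/3,10/3] z:[-11,11] -> miss, prune
      N6 x:[-1,2] y:[1,7/3] z:[0,1] -> hit [1,1] leaf, test {P2@t=1}
  N13 x:[-5,17/2] y:[-17/3,-10/3] z:[-13,10] -> miss, prune

order=[0, 3, 8, 9, 4, 6, 13]  |boxes|=7  |leaves|=1  hit=P2

== RESULT ==
7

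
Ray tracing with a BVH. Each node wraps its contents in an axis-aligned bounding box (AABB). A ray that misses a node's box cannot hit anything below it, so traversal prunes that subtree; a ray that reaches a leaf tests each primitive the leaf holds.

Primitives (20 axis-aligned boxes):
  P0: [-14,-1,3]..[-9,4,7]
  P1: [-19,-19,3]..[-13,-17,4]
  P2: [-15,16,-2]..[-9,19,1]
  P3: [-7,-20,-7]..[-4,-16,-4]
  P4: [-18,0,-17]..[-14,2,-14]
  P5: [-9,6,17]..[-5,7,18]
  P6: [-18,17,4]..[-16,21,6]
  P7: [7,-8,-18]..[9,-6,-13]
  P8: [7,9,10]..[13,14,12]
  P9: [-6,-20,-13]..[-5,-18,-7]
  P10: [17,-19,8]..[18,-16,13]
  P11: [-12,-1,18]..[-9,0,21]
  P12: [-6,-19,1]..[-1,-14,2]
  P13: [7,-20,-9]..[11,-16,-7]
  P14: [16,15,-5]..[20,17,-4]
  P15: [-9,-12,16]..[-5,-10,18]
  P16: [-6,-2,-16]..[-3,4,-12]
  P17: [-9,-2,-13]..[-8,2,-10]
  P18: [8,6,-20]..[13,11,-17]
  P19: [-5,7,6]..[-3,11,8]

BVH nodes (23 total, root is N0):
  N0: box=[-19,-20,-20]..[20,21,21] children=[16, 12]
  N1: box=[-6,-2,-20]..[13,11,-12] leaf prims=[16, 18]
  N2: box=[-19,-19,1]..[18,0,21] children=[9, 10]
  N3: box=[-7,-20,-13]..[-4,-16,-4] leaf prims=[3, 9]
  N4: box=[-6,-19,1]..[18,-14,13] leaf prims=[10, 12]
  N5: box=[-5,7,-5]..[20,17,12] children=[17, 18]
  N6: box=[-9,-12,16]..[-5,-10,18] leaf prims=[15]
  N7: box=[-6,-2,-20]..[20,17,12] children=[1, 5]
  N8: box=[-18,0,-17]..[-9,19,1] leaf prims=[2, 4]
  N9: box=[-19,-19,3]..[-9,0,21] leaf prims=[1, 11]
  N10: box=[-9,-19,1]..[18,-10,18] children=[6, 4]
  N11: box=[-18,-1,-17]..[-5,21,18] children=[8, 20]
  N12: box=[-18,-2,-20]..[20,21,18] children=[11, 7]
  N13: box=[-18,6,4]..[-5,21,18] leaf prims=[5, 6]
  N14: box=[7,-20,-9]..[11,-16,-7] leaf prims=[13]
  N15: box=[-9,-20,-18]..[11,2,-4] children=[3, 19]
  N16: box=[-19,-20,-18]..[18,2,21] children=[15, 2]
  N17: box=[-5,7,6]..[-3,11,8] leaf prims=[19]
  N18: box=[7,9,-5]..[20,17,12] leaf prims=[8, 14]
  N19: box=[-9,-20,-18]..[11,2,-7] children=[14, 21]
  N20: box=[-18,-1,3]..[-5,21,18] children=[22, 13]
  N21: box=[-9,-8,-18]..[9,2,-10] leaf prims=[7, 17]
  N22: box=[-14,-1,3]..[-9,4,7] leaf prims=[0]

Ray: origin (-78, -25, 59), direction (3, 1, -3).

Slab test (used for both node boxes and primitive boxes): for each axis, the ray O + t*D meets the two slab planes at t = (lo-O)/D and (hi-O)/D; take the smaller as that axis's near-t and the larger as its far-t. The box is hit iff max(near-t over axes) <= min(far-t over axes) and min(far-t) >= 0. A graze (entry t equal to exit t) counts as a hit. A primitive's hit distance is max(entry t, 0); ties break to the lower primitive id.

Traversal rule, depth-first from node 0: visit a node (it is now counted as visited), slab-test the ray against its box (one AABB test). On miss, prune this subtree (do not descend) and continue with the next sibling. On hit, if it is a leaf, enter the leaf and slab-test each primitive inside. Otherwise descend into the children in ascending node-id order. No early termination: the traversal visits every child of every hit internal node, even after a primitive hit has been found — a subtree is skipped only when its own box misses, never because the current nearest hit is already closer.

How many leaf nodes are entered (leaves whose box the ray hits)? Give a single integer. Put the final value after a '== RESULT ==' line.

Trace the traversal:
N0 x:[59/3,98/3] y:[5,46] z:[38/3,79/3] -> hit [59/3,79/3], descend [12, 16]
  N12 x:[20,98/3] y:[23,46] z:[41/3,79/3] -> hit [23,79/3], descend [7, 11]
    N7 x:[24,98/3] y:[23,42] z:[47/3,79/3] -> hit [24,79/3], descend [1, 5]
      N1 x:[24,91/3] y:[23,36] z:[71/3,79/3] -> hit [24,79/3] leaf, test {P16@t=24, P18(miss)}
      N5 x:[73/3,98/3] y:[32,42] z:[47/3,64/3] -> miss, prune
    N11 x:[20,73/3] y:[24,46] z:[41/3,76/3] -> hit [24,73/3], descend [8, 20]
      N8 x:[20,23] y:[25,44] z:[58/3,76/3] -> miss, prune
      N20 x:[20,73/3] y:[24,46] z:[41/3,56/3] -> miss, prune
  N16 x:[59/3,32] y:[5,27] z:[38/3,77/3] -> hit [59/3,77/3], descend [2, 15]
    N2 x:[59/3,32] y:[6,25] z:[38/3,58/3] -> miss, prune
    N15 x:[23,89/3] y:[5,27] z:[21,77/3] -> hit [23,77/3], descend [3, 19]
      N3 x:[71/3,74/3] y:[5,9] z:[21,24] -> miss, prune
      N19 x:[23,89/3] y:[5,27] z:[22,77/3] -> hit [23,77/3], descend [14, 21]
        N14 x:[85/3,89/3] y:[5,9] z:[22,68/3] -> miss, prune
        N21 x:[23,29] y:[17,27] z:[23,77/3] -> hit [23,77/3] leaf, test {P7(miss), P17@t=23}

15 AABB tests over nodes [0, 12, 7, 1, 5, 11, 8, 20, 16, 2, 15, 3, 19, 14, 21]; 2 leaves entered; closest P17.

== RESULT ==
2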